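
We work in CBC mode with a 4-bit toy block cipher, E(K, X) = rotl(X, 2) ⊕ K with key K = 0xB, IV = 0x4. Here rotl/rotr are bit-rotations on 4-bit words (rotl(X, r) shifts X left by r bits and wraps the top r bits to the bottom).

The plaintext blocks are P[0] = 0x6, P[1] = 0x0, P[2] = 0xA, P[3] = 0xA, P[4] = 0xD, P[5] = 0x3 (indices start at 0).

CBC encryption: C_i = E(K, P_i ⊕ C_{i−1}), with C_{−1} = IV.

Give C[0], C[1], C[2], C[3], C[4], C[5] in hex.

C[0] = 0x3, C[1] = 0x7, C[2] = 0xC, C[3] = 0x2, C[4] = 0x4, C[5] = 0x6

C[0]: P[0] ⊕ 0x4 = 0x2; E(K, 0x2) = 0x3.
C[1]: P[1] ⊕ 0x3 = 0x3; E(K, 0x3) = 0x7.
C[2]: P[2] ⊕ 0x7 = 0xD; E(K, 0xD) = 0xC.
C[3]: P[3] ⊕ 0xC = 0x6; E(K, 0x6) = 0x2.
C[4]: P[4] ⊕ 0x2 = 0xF; E(K, 0xF) = 0x4.
C[5]: P[5] ⊕ 0x4 = 0x7; E(K, 0x7) = 0x6.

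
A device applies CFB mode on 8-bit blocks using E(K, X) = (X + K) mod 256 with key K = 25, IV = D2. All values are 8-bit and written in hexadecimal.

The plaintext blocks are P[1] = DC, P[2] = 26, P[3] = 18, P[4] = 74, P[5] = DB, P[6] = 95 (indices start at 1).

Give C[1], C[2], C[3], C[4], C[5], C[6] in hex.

CFB encryption: C_i = P_i ⊕ E(K, C_{i−1}), with C_{0} = IV.
C[1]: E(K, D2) = F7; DC ⊕ F7 = 2B.
C[2]: E(K, 2B) = 50; 26 ⊕ 50 = 76.
C[3]: E(K, 76) = 9B; 18 ⊕ 9B = 83.
C[4]: E(K, 83) = A8; 74 ⊕ A8 = DC.
C[5]: E(K, DC) = 01; DB ⊕ 01 = DA.
C[6]: E(K, DA) = FF; 95 ⊕ FF = 6A.

C[1] = 2B, C[2] = 76, C[3] = 83, C[4] = DC, C[5] = DA, C[6] = 6A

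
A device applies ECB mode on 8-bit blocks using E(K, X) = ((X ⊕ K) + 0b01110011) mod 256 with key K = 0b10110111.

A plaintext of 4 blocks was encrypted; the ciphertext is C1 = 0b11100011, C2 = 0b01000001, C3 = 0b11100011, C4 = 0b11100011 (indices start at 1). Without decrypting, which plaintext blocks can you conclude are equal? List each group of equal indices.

ECB encrypts each block independently with the same key, so equal ciphertext blocks imply equal plaintext blocks.
C1 = C3 = C4 = 0b11100011, so P1 = P3 = P4.

P1 = P3 = P4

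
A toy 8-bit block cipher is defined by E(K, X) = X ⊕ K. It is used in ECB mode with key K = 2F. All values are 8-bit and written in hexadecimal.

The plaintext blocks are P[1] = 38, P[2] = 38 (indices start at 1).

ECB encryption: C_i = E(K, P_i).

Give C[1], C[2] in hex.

C[1] = 17, C[2] = 17

C[1]: E(K, 38) = 17.
C[2]: E(K, 38) = 17.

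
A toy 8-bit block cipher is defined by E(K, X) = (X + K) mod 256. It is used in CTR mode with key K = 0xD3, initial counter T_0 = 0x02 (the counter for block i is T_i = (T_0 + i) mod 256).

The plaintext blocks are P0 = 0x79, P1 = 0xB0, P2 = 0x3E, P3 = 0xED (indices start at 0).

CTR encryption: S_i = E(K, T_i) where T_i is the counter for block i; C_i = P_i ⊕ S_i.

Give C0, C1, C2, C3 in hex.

C0 = 0xAC, C1 = 0x66, C2 = 0xE9, C3 = 0x35

C0: T = 0x02, S = E(K, T) = 0xD5; 0x79 ⊕ 0xD5 = 0xAC.
C1: T = 0x03, S = E(K, T) = 0xD6; 0xB0 ⊕ 0xD6 = 0x66.
C2: T = 0x04, S = E(K, T) = 0xD7; 0x3E ⊕ 0xD7 = 0xE9.
C3: T = 0x05, S = E(K, T) = 0xD8; 0xED ⊕ 0xD8 = 0x35.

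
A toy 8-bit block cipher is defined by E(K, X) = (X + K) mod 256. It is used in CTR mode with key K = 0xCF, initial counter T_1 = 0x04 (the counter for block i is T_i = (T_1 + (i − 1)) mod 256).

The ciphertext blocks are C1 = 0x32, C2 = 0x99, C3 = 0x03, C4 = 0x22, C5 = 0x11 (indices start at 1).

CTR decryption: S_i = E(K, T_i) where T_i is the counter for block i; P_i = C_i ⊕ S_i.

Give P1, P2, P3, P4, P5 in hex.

P1: T = 0x04, S = E(K, T) = 0xD3; 0x32 ⊕ 0xD3 = 0xE1.
P2: T = 0x05, S = E(K, T) = 0xD4; 0x99 ⊕ 0xD4 = 0x4D.
P3: T = 0x06, S = E(K, T) = 0xD5; 0x03 ⊕ 0xD5 = 0xD6.
P4: T = 0x07, S = E(K, T) = 0xD6; 0x22 ⊕ 0xD6 = 0xF4.
P5: T = 0x08, S = E(K, T) = 0xD7; 0x11 ⊕ 0xD7 = 0xC6.

P1 = 0xE1, P2 = 0x4D, P3 = 0xD6, P4 = 0xF4, P5 = 0xC6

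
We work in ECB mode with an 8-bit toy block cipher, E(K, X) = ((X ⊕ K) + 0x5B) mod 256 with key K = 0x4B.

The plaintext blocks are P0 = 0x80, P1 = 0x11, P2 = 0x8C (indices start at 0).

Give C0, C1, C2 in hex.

ECB encryption: C_i = E(K, P_i).
C0: E(K, 0x80) = 0x26.
C1: E(K, 0x11) = 0xB5.
C2: E(K, 0x8C) = 0x22.

C0 = 0x26, C1 = 0xB5, C2 = 0x22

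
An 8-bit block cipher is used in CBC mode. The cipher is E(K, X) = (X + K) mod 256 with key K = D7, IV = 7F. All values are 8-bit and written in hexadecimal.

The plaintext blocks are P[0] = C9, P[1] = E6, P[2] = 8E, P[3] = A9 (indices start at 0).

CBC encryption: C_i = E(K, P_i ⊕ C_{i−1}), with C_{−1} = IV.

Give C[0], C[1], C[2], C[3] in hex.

C[0] = 8D, C[1] = 42, C[2] = A3, C[3] = E1

C[0]: P[0] ⊕ 7F = B6; E(K, B6) = 8D.
C[1]: P[1] ⊕ 8D = 6B; E(K, 6B) = 42.
C[2]: P[2] ⊕ 42 = CC; E(K, CC) = A3.
C[3]: P[3] ⊕ A3 = 0A; E(K, 0A) = E1.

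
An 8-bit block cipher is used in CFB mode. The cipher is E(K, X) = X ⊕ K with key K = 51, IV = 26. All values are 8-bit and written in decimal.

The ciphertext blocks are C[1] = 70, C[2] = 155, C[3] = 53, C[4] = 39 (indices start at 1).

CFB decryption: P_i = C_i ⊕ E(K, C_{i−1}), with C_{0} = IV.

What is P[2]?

P[2] = 238

P[2]: E(K, 70) = 117; 155 ⊕ 117 = 238.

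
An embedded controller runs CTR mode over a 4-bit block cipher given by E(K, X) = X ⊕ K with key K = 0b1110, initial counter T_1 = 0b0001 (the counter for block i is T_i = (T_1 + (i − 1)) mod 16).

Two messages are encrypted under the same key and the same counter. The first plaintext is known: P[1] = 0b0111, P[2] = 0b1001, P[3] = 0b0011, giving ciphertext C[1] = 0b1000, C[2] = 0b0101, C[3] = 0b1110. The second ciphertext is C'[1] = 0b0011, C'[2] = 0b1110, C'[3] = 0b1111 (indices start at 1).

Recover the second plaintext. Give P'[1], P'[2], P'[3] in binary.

P'[1] = 0b1100, P'[2] = 0b0010, P'[3] = 0b0010

In CTR with a reused counter, both messages share the same keystream S_i, so C_i ⊕ C'_i = P_i ⊕ P'_i and thus P'_i = P_i ⊕ C_i ⊕ C'_i.
P'[1]: 0b0111 ⊕ 0b1000 ⊕ 0b0011 = 0b1100.
P'[2]: 0b1001 ⊕ 0b0101 ⊕ 0b1110 = 0b0010.
P'[3]: 0b0011 ⊕ 0b1110 ⊕ 0b1111 = 0b0010.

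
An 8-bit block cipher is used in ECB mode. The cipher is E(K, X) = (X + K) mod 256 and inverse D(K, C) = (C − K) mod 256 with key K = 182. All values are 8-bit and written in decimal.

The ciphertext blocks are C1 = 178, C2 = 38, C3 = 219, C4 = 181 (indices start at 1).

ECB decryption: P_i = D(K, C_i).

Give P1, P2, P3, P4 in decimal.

P1: D(K, 178) = 252.
P2: D(K, 38) = 112.
P3: D(K, 219) = 37.
P4: D(K, 181) = 255.

P1 = 252, P2 = 112, P3 = 37, P4 = 255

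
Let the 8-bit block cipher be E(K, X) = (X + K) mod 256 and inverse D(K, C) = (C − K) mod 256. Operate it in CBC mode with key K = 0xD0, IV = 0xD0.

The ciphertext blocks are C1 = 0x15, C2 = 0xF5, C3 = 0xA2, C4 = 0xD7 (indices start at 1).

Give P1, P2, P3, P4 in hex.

CBC decryption: P_i = D(K, C_i) ⊕ C_{i−1}, with C_{0} = IV.
P1: D(K, 0x15) = 0x45; 0x45 ⊕ 0xD0 = 0x95.
P2: D(K, 0xF5) = 0x25; 0x25 ⊕ 0x15 = 0x30.
P3: D(K, 0xA2) = 0xD2; 0xD2 ⊕ 0xF5 = 0x27.
P4: D(K, 0xD7) = 0x07; 0x07 ⊕ 0xA2 = 0xA5.

P1 = 0x95, P2 = 0x30, P3 = 0x27, P4 = 0xA5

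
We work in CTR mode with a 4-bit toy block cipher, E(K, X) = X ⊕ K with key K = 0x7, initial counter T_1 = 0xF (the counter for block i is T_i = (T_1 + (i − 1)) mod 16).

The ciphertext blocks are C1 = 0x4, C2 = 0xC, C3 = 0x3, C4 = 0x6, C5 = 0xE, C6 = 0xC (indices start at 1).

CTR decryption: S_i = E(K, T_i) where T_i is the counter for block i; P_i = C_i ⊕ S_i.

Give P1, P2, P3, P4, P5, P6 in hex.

P1: T = 0xF, S = E(K, T) = 0x8; 0x4 ⊕ 0x8 = 0xC.
P2: T = 0x0, S = E(K, T) = 0x7; 0xC ⊕ 0x7 = 0xB.
P3: T = 0x1, S = E(K, T) = 0x6; 0x3 ⊕ 0x6 = 0x5.
P4: T = 0x2, S = E(K, T) = 0x5; 0x6 ⊕ 0x5 = 0x3.
P5: T = 0x3, S = E(K, T) = 0x4; 0xE ⊕ 0x4 = 0xA.
P6: T = 0x4, S = E(K, T) = 0x3; 0xC ⊕ 0x3 = 0xF.

P1 = 0xC, P2 = 0xB, P3 = 0x5, P4 = 0x3, P5 = 0xA, P6 = 0xF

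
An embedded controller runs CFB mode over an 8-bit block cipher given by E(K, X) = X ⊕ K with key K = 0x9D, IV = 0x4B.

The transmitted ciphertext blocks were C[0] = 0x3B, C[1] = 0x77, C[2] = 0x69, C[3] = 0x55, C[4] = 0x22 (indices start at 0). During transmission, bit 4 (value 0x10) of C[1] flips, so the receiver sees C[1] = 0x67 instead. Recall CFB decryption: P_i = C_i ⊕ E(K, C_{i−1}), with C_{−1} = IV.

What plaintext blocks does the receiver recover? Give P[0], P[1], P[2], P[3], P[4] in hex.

Only C[1] changed, to 0x67. In CFB, a change in C_i flips the same bit in P_i and garbles P_{i+1}. Decrypting the received ciphertext:
P[0]: E(K, 0x4B) = 0xD6; 0x3B ⊕ 0xD6 = 0xED.
P[1]: E(K, 0x3B) = 0xA6; 0x67 ⊕ 0xA6 = 0xC1.
P[2]: E(K, 0x67) = 0xFA; 0x69 ⊕ 0xFA = 0x93.
P[3]: E(K, 0x69) = 0xF4; 0x55 ⊕ 0xF4 = 0xA1.
P[4]: E(K, 0x55) = 0xC8; 0x22 ⊕ 0xC8 = 0xEA.
Blocks that differ from the original plaintext: P[1], P[2].

P[0] = 0xED, P[1] = 0xC1, P[2] = 0x93, P[3] = 0xA1, P[4] = 0xEA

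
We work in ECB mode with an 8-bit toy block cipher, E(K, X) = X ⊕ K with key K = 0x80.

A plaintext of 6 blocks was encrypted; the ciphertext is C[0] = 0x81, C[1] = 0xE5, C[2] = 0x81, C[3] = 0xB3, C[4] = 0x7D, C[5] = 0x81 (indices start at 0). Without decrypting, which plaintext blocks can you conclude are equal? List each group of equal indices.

P[0] = P[2] = P[5]

ECB encrypts each block independently with the same key, so equal ciphertext blocks imply equal plaintext blocks.
C[0] = C[2] = C[5] = 0x81, so P[0] = P[2] = P[5].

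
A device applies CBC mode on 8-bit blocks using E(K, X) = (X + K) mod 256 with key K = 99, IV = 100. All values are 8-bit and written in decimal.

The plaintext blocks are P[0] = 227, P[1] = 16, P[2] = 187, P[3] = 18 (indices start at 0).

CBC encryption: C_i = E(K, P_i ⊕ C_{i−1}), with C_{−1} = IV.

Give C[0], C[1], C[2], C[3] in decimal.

C[0] = 234, C[1] = 93, C[2] = 73, C[3] = 190

C[0]: P[0] ⊕ 100 = 135; E(K, 135) = 234.
C[1]: P[1] ⊕ 234 = 250; E(K, 250) = 93.
C[2]: P[2] ⊕ 93 = 230; E(K, 230) = 73.
C[3]: P[3] ⊕ 73 = 91; E(K, 91) = 190.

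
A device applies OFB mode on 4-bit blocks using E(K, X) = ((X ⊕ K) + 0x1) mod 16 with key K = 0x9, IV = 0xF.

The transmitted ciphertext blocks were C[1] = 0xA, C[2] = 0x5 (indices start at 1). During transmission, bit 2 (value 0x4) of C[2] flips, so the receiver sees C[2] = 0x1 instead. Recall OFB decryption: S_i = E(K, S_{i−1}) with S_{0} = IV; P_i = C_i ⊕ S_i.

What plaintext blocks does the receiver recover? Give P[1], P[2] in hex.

Only C[2] changed, to 0x1. In OFB, a change in C_i flips the same bit in P_i only; the keystream is unaffected. Decrypting the received ciphertext:
P[1]: S = E(K, 0xF) = 0x7; 0xA ⊕ 0x7 = 0xD.
P[2]: S = E(K, 0x7) = 0xF; 0x1 ⊕ 0xF = 0xE.
Blocks that differ from the original plaintext: P[2].

P[1] = 0xD, P[2] = 0xE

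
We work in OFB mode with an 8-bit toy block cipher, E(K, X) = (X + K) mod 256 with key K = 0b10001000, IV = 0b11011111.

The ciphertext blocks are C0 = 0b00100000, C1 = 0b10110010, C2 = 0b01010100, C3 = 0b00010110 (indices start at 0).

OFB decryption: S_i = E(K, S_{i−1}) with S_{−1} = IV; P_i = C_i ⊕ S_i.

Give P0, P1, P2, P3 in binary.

P0: S = E(K, 0b11011111) = 0b01100111; 0b00100000 ⊕ 0b01100111 = 0b01000111.
P1: S = E(K, 0b01100111) = 0b11101111; 0b10110010 ⊕ 0b11101111 = 0b01011101.
P2: S = E(K, 0b11101111) = 0b01110111; 0b01010100 ⊕ 0b01110111 = 0b00100011.
P3: S = E(K, 0b01110111) = 0b11111111; 0b00010110 ⊕ 0b11111111 = 0b11101001.

P0 = 0b01000111, P1 = 0b01011101, P2 = 0b00100011, P3 = 0b11101001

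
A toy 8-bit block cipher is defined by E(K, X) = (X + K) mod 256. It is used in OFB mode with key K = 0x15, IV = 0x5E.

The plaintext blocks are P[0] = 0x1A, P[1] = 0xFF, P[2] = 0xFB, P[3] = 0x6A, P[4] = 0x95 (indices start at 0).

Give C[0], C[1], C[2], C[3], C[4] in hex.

OFB encryption: S_i = E(K, S_{i−1}) with S_{−1} = IV; C_i = P_i ⊕ S_i.
C[0]: S = E(K, 0x5E) = 0x73; 0x1A ⊕ 0x73 = 0x69.
C[1]: S = E(K, 0x73) = 0x88; 0xFF ⊕ 0x88 = 0x77.
C[2]: S = E(K, 0x88) = 0x9D; 0xFB ⊕ 0x9D = 0x66.
C[3]: S = E(K, 0x9D) = 0xB2; 0x6A ⊕ 0xB2 = 0xD8.
C[4]: S = E(K, 0xB2) = 0xC7; 0x95 ⊕ 0xC7 = 0x52.

C[0] = 0x69, C[1] = 0x77, C[2] = 0x66, C[3] = 0xD8, C[4] = 0x52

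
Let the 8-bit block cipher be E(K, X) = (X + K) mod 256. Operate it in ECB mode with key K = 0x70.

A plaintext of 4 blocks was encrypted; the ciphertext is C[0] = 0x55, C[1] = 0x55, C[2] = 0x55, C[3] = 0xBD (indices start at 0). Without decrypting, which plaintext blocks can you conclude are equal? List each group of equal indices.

P[0] = P[1] = P[2]

ECB encrypts each block independently with the same key, so equal ciphertext blocks imply equal plaintext blocks.
C[0] = C[1] = C[2] = 0x55, so P[0] = P[1] = P[2].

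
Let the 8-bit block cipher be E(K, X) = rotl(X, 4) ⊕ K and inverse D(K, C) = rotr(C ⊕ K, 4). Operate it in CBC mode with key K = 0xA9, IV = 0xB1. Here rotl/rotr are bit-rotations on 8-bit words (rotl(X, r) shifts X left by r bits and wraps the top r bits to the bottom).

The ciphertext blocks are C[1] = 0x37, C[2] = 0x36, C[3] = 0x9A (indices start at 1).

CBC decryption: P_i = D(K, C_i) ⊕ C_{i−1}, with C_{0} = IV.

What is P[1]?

P[1] = 0x58

P[1]: D(K, 0x37) = 0xE9; 0xE9 ⊕ 0xB1 = 0x58.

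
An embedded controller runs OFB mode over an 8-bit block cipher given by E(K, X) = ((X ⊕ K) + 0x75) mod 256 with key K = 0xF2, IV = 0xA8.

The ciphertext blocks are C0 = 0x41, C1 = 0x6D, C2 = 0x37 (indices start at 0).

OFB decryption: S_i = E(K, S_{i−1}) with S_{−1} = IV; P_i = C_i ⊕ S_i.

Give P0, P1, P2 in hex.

P0 = 0x8E, P1 = 0xDF, P2 = 0x82

P0: S = E(K, 0xA8) = 0xCF; 0x41 ⊕ 0xCF = 0x8E.
P1: S = E(K, 0xCF) = 0xB2; 0x6D ⊕ 0xB2 = 0xDF.
P2: S = E(K, 0xB2) = 0xB5; 0x37 ⊕ 0xB5 = 0x82.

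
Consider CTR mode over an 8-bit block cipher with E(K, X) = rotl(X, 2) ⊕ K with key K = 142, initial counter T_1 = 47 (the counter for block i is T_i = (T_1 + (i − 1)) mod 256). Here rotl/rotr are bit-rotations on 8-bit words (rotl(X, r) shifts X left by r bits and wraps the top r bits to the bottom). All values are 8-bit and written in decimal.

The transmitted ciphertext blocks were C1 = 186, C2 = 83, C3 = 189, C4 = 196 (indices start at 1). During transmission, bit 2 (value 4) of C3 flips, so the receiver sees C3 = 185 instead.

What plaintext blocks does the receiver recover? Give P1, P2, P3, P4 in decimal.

P1 = 136, P2 = 29, P3 = 243, P4 = 130

CTR decryption: S_i = E(K, T_i) where T_i is the counter for block i; P_i = C_i ⊕ S_i.
Only C3 changed, to 185. In CTR, a change in C_i flips the same bit in P_i only; the keystream is unaffected. Decrypting the received ciphertext:
P1: T = 47, S = E(K, T) = 50; 186 ⊕ 50 = 136.
P2: T = 48, S = E(K, T) = 78; 83 ⊕ 78 = 29.
P3: T = 49, S = E(K, T) = 74; 185 ⊕ 74 = 243.
P4: T = 50, S = E(K, T) = 70; 196 ⊕ 70 = 130.
Blocks that differ from the original plaintext: P3.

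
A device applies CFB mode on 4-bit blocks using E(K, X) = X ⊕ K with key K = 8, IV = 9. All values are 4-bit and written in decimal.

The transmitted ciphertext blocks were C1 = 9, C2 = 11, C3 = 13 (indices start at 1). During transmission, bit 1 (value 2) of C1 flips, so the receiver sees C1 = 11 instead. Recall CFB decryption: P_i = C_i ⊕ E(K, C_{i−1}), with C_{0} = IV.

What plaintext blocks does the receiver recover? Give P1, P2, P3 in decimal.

Only C1 changed, to 11. In CFB, a change in C_i flips the same bit in P_i and garbles P_{i+1}. Decrypting the received ciphertext:
P1: E(K, 9) = 1; 11 ⊕ 1 = 10.
P2: E(K, 11) = 3; 11 ⊕ 3 = 8.
P3: E(K, 11) = 3; 13 ⊕ 3 = 14.
Blocks that differ from the original plaintext: P1, P2.

P1 = 10, P2 = 8, P3 = 14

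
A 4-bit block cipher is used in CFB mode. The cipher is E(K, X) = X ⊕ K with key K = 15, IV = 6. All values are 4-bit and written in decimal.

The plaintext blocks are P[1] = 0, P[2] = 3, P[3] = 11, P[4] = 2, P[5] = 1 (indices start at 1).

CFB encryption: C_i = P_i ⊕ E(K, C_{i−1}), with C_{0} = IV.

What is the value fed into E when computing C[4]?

1

C[1]: E(K, 6) = 9; 0 ⊕ 9 = 9.
C[2]: E(K, 9) = 6; 3 ⊕ 6 = 5.
C[3]: E(K, 5) = 10; 11 ⊕ 10 = 1.
C[4]: E(K, 1) = 14; 2 ⊕ 14 = 12.
So the input to E for block [4] is 1.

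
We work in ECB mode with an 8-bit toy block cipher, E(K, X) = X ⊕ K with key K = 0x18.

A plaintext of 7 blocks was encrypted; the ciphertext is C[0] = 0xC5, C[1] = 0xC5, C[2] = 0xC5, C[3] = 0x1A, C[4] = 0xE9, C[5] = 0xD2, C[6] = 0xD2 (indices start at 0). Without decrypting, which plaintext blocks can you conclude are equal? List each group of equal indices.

P[0] = P[1] = P[2]; P[5] = P[6]

ECB encrypts each block independently with the same key, so equal ciphertext blocks imply equal plaintext blocks.
C[0] = C[1] = C[2] = 0xC5, so P[0] = P[1] = P[2].
C[5] = C[6] = 0xD2, so P[5] = P[6].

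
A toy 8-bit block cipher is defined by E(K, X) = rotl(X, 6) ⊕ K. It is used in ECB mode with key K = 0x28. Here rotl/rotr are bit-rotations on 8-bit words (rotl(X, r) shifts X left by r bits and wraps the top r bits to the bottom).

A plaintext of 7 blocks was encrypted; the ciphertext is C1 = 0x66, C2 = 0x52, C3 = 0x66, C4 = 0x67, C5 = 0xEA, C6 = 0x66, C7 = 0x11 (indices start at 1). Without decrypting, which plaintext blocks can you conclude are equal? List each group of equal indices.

ECB encrypts each block independently with the same key, so equal ciphertext blocks imply equal plaintext blocks.
C1 = C3 = C6 = 0x66, so P1 = P3 = P6.

P1 = P3 = P6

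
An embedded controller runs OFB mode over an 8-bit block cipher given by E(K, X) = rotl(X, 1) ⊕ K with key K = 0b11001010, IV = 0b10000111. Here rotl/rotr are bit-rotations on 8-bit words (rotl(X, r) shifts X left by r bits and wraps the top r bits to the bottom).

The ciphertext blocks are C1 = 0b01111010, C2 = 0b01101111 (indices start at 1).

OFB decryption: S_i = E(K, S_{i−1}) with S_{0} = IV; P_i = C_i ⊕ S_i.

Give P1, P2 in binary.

P1: S = E(K, 0b10000111) = 0b11000101; 0b01111010 ⊕ 0b11000101 = 0b10111111.
P2: S = E(K, 0b11000101) = 0b01000001; 0b01101111 ⊕ 0b01000001 = 0b00101110.

P1 = 0b10111111, P2 = 0b00101110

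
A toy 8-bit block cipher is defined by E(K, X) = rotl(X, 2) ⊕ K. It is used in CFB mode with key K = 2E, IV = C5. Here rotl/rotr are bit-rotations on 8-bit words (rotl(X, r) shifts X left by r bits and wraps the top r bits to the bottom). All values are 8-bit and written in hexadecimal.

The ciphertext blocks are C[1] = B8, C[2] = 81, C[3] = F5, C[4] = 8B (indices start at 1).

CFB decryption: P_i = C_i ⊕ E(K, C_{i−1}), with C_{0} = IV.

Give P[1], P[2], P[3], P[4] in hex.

P[1]: E(K, C5) = 39; B8 ⊕ 39 = 81.
P[2]: E(K, B8) = CC; 81 ⊕ CC = 4D.
P[3]: E(K, 81) = 28; F5 ⊕ 28 = DD.
P[4]: E(K, F5) = F9; 8B ⊕ F9 = 72.

P[1] = 81, P[2] = 4D, P[3] = DD, P[4] = 72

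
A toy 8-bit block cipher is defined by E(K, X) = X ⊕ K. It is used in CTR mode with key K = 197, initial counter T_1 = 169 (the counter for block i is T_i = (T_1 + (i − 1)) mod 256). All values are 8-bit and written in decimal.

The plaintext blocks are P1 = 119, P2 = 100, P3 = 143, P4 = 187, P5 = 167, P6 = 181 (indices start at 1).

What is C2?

CTR encryption: S_i = E(K, T_i) where T_i is the counter for block i; C_i = P_i ⊕ S_i.
C1: T = 169, S = E(K, T) = 108; 119 ⊕ 108 = 27.
C2: T = 170, S = E(K, T) = 111; 100 ⊕ 111 = 11.

C2 = 11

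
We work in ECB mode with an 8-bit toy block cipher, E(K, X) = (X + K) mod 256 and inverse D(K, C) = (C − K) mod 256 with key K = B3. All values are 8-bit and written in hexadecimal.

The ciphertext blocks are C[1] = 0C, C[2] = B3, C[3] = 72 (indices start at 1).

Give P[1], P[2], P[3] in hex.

P[1] = 59, P[2] = 00, P[3] = BF

ECB decryption: P_i = D(K, C_i).
P[1]: D(K, 0C) = 59.
P[2]: D(K, B3) = 00.
P[3]: D(K, 72) = BF.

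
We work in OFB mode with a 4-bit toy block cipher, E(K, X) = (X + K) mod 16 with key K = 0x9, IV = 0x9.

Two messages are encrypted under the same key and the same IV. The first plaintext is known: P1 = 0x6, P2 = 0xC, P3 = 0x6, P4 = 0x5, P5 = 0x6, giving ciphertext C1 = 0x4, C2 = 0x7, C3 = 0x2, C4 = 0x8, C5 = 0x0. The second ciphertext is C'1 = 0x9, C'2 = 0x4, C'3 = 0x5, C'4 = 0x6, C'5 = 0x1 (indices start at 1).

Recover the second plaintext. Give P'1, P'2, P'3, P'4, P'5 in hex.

P'1 = 0xB, P'2 = 0xF, P'3 = 0x1, P'4 = 0xB, P'5 = 0x7

In OFB with a reused IV, both messages share the same keystream S_i, so C_i ⊕ C'_i = P_i ⊕ P'_i and thus P'_i = P_i ⊕ C_i ⊕ C'_i.
P'1: 0x6 ⊕ 0x4 ⊕ 0x9 = 0xB.
P'2: 0xC ⊕ 0x7 ⊕ 0x4 = 0xF.
P'3: 0x6 ⊕ 0x2 ⊕ 0x5 = 0x1.
P'4: 0x5 ⊕ 0x8 ⊕ 0x6 = 0xB.
P'5: 0x6 ⊕ 0x0 ⊕ 0x1 = 0x7.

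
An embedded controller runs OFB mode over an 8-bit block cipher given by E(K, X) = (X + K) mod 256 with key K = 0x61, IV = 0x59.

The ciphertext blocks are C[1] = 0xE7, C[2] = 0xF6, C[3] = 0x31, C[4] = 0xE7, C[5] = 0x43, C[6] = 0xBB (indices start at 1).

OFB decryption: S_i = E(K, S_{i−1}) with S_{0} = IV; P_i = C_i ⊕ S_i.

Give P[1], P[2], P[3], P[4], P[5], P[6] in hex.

P[1] = 0x5D, P[2] = 0xED, P[3] = 0x4D, P[4] = 0x3A, P[5] = 0x7D, P[6] = 0x24

P[1]: S = E(K, 0x59) = 0xBA; 0xE7 ⊕ 0xBA = 0x5D.
P[2]: S = E(K, 0xBA) = 0x1B; 0xF6 ⊕ 0x1B = 0xED.
P[3]: S = E(K, 0x1B) = 0x7C; 0x31 ⊕ 0x7C = 0x4D.
P[4]: S = E(K, 0x7C) = 0xDD; 0xE7 ⊕ 0xDD = 0x3A.
P[5]: S = E(K, 0xDD) = 0x3E; 0x43 ⊕ 0x3E = 0x7D.
P[6]: S = E(K, 0x3E) = 0x9F; 0xBB ⊕ 0x9F = 0x24.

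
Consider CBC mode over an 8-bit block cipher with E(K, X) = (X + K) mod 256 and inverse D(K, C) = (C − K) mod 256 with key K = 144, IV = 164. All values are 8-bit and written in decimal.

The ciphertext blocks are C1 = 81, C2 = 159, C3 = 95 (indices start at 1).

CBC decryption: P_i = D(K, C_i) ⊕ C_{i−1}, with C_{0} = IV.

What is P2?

P2 = 94

P2: D(K, 159) = 15; 15 ⊕ 81 = 94.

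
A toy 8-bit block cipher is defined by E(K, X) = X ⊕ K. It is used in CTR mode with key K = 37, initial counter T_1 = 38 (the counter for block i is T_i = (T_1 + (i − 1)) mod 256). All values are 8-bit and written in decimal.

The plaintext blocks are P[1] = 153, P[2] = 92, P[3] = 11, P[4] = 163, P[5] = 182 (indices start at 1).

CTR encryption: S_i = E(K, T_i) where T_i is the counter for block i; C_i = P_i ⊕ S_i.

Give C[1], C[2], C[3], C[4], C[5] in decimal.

C[1] = 154, C[2] = 94, C[3] = 6, C[4] = 175, C[5] = 185

C[1]: T = 38, S = E(K, T) = 3; 153 ⊕ 3 = 154.
C[2]: T = 39, S = E(K, T) = 2; 92 ⊕ 2 = 94.
C[3]: T = 40, S = E(K, T) = 13; 11 ⊕ 13 = 6.
C[4]: T = 41, S = E(K, T) = 12; 163 ⊕ 12 = 175.
C[5]: T = 42, S = E(K, T) = 15; 182 ⊕ 15 = 185.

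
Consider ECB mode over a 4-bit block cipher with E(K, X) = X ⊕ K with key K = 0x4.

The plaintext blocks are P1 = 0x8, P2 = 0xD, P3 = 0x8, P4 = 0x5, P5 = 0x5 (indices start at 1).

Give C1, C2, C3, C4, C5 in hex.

C1 = 0xC, C2 = 0x9, C3 = 0xC, C4 = 0x1, C5 = 0x1

ECB encryption: C_i = E(K, P_i).
C1: E(K, 0x8) = 0xC.
C2: E(K, 0xD) = 0x9.
C3: E(K, 0x8) = 0xC.
C4: E(K, 0x5) = 0x1.
C5: E(K, 0x5) = 0x1.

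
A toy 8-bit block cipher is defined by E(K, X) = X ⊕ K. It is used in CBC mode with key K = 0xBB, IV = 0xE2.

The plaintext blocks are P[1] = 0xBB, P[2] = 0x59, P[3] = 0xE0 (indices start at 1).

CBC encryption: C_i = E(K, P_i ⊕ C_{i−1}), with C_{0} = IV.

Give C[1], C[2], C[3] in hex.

C[1] = 0xE2, C[2] = 0x00, C[3] = 0x5B

C[1]: P[1] ⊕ 0xE2 = 0x59; E(K, 0x59) = 0xE2.
C[2]: P[2] ⊕ 0xE2 = 0xBB; E(K, 0xBB) = 0x00.
C[3]: P[3] ⊕ 0x00 = 0xE0; E(K, 0xE0) = 0x5B.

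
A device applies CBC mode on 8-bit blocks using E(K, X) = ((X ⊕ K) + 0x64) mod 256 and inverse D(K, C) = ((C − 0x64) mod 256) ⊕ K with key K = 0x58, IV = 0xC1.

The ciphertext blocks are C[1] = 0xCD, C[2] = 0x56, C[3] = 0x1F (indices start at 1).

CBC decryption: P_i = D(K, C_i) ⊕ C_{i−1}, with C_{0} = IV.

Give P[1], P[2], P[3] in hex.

P[1] = 0xF0, P[2] = 0x67, P[3] = 0xB5

P[1]: D(K, 0xCD) = 0x31; 0x31 ⊕ 0xC1 = 0xF0.
P[2]: D(K, 0x56) = 0xAA; 0xAA ⊕ 0xCD = 0x67.
P[3]: D(K, 0x1F) = 0xE3; 0xE3 ⊕ 0x56 = 0xB5.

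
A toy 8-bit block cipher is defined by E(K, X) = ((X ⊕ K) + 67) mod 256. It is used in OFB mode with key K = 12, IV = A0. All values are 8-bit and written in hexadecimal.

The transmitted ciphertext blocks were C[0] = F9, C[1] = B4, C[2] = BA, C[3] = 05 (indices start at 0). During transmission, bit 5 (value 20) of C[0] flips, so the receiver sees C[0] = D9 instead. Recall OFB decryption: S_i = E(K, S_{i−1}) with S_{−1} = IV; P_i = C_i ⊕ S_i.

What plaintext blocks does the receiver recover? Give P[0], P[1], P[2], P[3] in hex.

P[0] = C0, P[1] = C6, P[2] = 7D, P[3] = 39

Only C[0] changed, to D9. In OFB, a change in C_i flips the same bit in P_i only; the keystream is unaffected. Decrypting the received ciphertext:
P[0]: S = E(K, A0) = 19; D9 ⊕ 19 = C0.
P[1]: S = E(K, 19) = 72; B4 ⊕ 72 = C6.
P[2]: S = E(K, 72) = C7; BA ⊕ C7 = 7D.
P[3]: S = E(K, C7) = 3C; 05 ⊕ 3C = 39.
Blocks that differ from the original plaintext: P[0].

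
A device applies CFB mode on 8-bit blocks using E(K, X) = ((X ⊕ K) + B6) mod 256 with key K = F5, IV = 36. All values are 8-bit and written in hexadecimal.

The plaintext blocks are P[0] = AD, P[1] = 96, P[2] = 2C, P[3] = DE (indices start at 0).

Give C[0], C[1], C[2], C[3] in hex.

CFB encryption: C_i = P_i ⊕ E(K, C_{i−1}), with C_{−1} = IV.
C[0]: E(K, 36) = 79; AD ⊕ 79 = D4.
C[1]: E(K, D4) = D7; 96 ⊕ D7 = 41.
C[2]: E(K, 41) = 6A; 2C ⊕ 6A = 46.
C[3]: E(K, 46) = 69; DE ⊕ 69 = B7.

C[0] = D4, C[1] = 41, C[2] = 46, C[3] = B7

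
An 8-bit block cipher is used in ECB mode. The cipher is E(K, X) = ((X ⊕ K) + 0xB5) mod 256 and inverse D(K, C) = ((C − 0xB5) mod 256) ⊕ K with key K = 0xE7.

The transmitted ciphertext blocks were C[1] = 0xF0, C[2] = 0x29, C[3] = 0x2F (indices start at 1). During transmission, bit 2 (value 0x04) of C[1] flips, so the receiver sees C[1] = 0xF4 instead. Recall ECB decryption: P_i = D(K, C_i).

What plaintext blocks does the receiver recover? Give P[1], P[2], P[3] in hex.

Only C[1] changed, to 0xF4. In ECB, a change in C_i affects only P_i. Decrypting the received ciphertext:
P[1]: D(K, 0xF4) = 0xD8.
P[2]: D(K, 0x29) = 0x93.
P[3]: D(K, 0x2F) = 0x9D.
Blocks that differ from the original plaintext: P[1].

P[1] = 0xD8, P[2] = 0x93, P[3] = 0x9D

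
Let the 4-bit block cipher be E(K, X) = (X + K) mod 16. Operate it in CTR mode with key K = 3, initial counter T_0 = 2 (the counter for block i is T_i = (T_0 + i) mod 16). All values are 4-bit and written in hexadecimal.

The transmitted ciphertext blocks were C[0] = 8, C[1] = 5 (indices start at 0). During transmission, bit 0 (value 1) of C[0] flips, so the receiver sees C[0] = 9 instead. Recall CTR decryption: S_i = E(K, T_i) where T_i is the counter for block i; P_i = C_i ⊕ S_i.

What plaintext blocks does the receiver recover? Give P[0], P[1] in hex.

P[0] = C, P[1] = 3

Only C[0] changed, to 9. In CTR, a change in C_i flips the same bit in P_i only; the keystream is unaffected. Decrypting the received ciphertext:
P[0]: T = 2, S = E(K, T) = 5; 9 ⊕ 5 = C.
P[1]: T = 3, S = E(K, T) = 6; 5 ⊕ 6 = 3.
Blocks that differ from the original plaintext: P[0].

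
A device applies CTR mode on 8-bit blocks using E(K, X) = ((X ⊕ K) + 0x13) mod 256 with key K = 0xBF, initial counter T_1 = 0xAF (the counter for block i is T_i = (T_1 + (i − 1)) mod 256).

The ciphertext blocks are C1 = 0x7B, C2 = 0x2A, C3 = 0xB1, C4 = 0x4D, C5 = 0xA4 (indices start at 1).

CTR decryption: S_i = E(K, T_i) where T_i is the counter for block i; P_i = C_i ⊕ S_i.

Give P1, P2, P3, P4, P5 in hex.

P1 = 0x58, P2 = 0x08, P3 = 0x90, P4 = 0x6D, P5 = 0xBB

P1: T = 0xAF, S = E(K, T) = 0x23; 0x7B ⊕ 0x23 = 0x58.
P2: T = 0xB0, S = E(K, T) = 0x22; 0x2A ⊕ 0x22 = 0x08.
P3: T = 0xB1, S = E(K, T) = 0x21; 0xB1 ⊕ 0x21 = 0x90.
P4: T = 0xB2, S = E(K, T) = 0x20; 0x4D ⊕ 0x20 = 0x6D.
P5: T = 0xB3, S = E(K, T) = 0x1F; 0xA4 ⊕ 0x1F = 0xBB.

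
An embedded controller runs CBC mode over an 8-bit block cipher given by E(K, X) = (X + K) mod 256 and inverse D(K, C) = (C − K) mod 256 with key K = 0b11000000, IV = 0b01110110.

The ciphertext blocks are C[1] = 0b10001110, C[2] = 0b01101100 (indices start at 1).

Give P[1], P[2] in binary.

P[1] = 0b10111000, P[2] = 0b00100010

CBC decryption: P_i = D(K, C_i) ⊕ C_{i−1}, with C_{0} = IV.
P[1]: D(K, 0b10001110) = 0b11001110; 0b11001110 ⊕ 0b01110110 = 0b10111000.
P[2]: D(K, 0b01101100) = 0b10101100; 0b10101100 ⊕ 0b10001110 = 0b00100010.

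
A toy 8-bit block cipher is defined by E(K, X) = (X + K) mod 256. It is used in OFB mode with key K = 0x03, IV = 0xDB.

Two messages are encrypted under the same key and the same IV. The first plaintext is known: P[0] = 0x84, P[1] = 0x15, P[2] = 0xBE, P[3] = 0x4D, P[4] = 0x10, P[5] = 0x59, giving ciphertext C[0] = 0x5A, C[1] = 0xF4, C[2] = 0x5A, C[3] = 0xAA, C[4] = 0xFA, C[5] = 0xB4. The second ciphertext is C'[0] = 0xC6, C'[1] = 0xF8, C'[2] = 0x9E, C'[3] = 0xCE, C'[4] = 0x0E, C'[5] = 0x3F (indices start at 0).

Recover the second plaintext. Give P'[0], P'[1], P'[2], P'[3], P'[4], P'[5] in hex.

In OFB with a reused IV, both messages share the same keystream S_i, so C_i ⊕ C'_i = P_i ⊕ P'_i and thus P'_i = P_i ⊕ C_i ⊕ C'_i.
P'[0]: 0x84 ⊕ 0x5A ⊕ 0xC6 = 0x18.
P'[1]: 0x15 ⊕ 0xF4 ⊕ 0xF8 = 0x19.
P'[2]: 0xBE ⊕ 0x5A ⊕ 0x9E = 0x7A.
P'[3]: 0x4D ⊕ 0xAA ⊕ 0xCE = 0x29.
P'[4]: 0x10 ⊕ 0xFA ⊕ 0x0E = 0xE4.
P'[5]: 0x59 ⊕ 0xB4 ⊕ 0x3F = 0xD2.

P'[0] = 0x18, P'[1] = 0x19, P'[2] = 0x7A, P'[3] = 0x29, P'[4] = 0xE4, P'[5] = 0xD2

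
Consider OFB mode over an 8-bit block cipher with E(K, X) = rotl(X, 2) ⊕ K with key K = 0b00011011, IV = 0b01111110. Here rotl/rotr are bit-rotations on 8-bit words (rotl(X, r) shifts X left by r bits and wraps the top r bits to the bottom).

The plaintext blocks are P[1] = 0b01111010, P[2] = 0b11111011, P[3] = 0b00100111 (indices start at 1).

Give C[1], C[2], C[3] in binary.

OFB encryption: S_i = E(K, S_{i−1}) with S_{0} = IV; C_i = P_i ⊕ S_i.
C[1]: S = E(K, 0b01111110) = 0b11100010; 0b01111010 ⊕ 0b11100010 = 0b10011000.
C[2]: S = E(K, 0b11100010) = 0b10010000; 0b11111011 ⊕ 0b10010000 = 0b01101011.
C[3]: S = E(K, 0b10010000) = 0b01011001; 0b00100111 ⊕ 0b01011001 = 0b01111110.

C[1] = 0b10011000, C[2] = 0b01101011, C[3] = 0b01111110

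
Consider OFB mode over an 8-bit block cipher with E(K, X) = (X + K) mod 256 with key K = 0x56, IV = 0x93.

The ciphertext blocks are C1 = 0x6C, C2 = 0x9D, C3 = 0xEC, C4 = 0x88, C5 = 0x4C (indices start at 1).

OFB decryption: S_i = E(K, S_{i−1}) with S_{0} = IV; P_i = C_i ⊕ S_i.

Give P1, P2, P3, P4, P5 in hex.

P1: S = E(K, 0x93) = 0xE9; 0x6C ⊕ 0xE9 = 0x85.
P2: S = E(K, 0xE9) = 0x3F; 0x9D ⊕ 0x3F = 0xA2.
P3: S = E(K, 0x3F) = 0x95; 0xEC ⊕ 0x95 = 0x79.
P4: S = E(K, 0x95) = 0xEB; 0x88 ⊕ 0xEB = 0x63.
P5: S = E(K, 0xEB) = 0x41; 0x4C ⊕ 0x41 = 0x0D.

P1 = 0x85, P2 = 0xA2, P3 = 0x79, P4 = 0x63, P5 = 0x0D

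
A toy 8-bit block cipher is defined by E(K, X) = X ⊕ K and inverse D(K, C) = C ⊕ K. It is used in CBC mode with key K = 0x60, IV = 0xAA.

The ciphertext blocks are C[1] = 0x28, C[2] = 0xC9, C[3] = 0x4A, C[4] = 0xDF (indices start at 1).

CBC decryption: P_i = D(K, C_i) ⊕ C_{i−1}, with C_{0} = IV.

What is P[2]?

P[2]: D(K, 0xC9) = 0xA9; 0xA9 ⊕ 0x28 = 0x81.

P[2] = 0x81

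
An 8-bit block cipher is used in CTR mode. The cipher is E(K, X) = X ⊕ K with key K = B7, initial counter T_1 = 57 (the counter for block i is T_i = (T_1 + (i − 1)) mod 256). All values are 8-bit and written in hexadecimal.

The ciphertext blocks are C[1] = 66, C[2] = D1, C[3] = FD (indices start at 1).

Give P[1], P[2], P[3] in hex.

CTR decryption: S_i = E(K, T_i) where T_i is the counter for block i; P_i = C_i ⊕ S_i.
P[1]: T = 57, S = E(K, T) = E0; 66 ⊕ E0 = 86.
P[2]: T = 58, S = E(K, T) = EF; D1 ⊕ EF = 3E.
P[3]: T = 59, S = E(K, T) = EE; FD ⊕ EE = 13.

P[1] = 86, P[2] = 3E, P[3] = 13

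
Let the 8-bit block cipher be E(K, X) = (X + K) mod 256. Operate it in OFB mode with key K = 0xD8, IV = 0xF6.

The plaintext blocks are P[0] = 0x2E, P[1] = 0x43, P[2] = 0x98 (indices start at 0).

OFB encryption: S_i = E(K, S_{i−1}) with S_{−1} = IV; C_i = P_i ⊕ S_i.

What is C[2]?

C[0]: S = E(K, 0xF6) = 0xCE; 0x2E ⊕ 0xCE = 0xE0.
C[1]: S = E(K, 0xCE) = 0xA6; 0x43 ⊕ 0xA6 = 0xE5.
C[2]: S = E(K, 0xA6) = 0x7E; 0x98 ⊕ 0x7E = 0xE6.

C[2] = 0xE6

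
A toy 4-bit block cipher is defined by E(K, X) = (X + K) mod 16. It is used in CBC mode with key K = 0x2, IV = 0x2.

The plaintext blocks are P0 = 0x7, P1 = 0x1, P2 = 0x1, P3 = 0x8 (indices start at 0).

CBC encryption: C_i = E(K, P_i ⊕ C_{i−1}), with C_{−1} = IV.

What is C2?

C0: P0 ⊕ 0x2 = 0x5; E(K, 0x5) = 0x7.
C1: P1 ⊕ 0x7 = 0x6; E(K, 0x6) = 0x8.
C2: P2 ⊕ 0x8 = 0x9; E(K, 0x9) = 0xB.

C2 = 0xB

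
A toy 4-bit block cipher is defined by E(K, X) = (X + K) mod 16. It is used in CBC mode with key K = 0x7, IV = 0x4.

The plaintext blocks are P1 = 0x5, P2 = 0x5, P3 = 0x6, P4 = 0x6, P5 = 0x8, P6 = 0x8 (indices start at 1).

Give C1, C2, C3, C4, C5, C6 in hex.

CBC encryption: C_i = E(K, P_i ⊕ C_{i−1}), with C_{0} = IV.
C1: P1 ⊕ 0x4 = 0x1; E(K, 0x1) = 0x8.
C2: P2 ⊕ 0x8 = 0xD; E(K, 0xD) = 0x4.
C3: P3 ⊕ 0x4 = 0x2; E(K, 0x2) = 0x9.
C4: P4 ⊕ 0x9 = 0xF; E(K, 0xF) = 0x6.
C5: P5 ⊕ 0x6 = 0xE; E(K, 0xE) = 0x5.
C6: P6 ⊕ 0x5 = 0xD; E(K, 0xD) = 0x4.

C1 = 0x8, C2 = 0x4, C3 = 0x9, C4 = 0x6, C5 = 0x5, C6 = 0x4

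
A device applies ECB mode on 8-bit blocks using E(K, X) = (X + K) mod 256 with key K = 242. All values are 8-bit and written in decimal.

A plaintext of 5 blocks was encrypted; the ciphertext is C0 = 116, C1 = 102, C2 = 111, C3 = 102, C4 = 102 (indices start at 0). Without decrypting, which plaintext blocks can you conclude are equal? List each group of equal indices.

P1 = P3 = P4

ECB encrypts each block independently with the same key, so equal ciphertext blocks imply equal plaintext blocks.
C1 = C3 = C4 = 102, so P1 = P3 = P4.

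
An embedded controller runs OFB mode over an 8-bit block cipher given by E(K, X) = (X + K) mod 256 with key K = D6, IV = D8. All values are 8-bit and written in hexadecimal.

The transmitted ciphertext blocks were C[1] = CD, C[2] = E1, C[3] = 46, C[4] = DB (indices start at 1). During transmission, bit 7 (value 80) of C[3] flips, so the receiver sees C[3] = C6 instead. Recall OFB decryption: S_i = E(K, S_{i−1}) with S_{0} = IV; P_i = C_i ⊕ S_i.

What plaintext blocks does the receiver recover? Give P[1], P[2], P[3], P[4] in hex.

P[1] = 63, P[2] = 65, P[3] = 9C, P[4] = EB

Only C[3] changed, to C6. In OFB, a change in C_i flips the same bit in P_i only; the keystream is unaffected. Decrypting the received ciphertext:
P[1]: S = E(K, D8) = AE; CD ⊕ AE = 63.
P[2]: S = E(K, AE) = 84; E1 ⊕ 84 = 65.
P[3]: S = E(K, 84) = 5A; C6 ⊕ 5A = 9C.
P[4]: S = E(K, 5A) = 30; DB ⊕ 30 = EB.
Blocks that differ from the original plaintext: P[3].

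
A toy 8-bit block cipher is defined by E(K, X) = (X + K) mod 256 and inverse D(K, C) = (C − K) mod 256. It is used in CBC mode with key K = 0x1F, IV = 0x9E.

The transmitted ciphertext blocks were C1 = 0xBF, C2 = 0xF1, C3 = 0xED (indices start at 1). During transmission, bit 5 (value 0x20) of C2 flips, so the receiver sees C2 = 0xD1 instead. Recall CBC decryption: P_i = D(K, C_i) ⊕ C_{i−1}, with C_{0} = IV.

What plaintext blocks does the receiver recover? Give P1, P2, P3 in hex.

P1 = 0x3E, P2 = 0x0D, P3 = 0x1F

Only C2 changed, to 0xD1. In CBC, a change in C_i garbles P_i and flips the same bit in P_{i+1}. Decrypting the received ciphertext:
P1: D(K, 0xBF) = 0xA0; 0xA0 ⊕ 0x9E = 0x3E.
P2: D(K, 0xD1) = 0xB2; 0xB2 ⊕ 0xBF = 0x0D.
P3: D(K, 0xED) = 0xCE; 0xCE ⊕ 0xD1 = 0x1F.
Blocks that differ from the original plaintext: P2, P3.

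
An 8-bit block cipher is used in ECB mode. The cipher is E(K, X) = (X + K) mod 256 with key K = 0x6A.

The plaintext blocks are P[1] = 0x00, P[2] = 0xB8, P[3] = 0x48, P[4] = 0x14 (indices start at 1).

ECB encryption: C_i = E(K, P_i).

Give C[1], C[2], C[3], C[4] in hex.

C[1] = 0x6A, C[2] = 0x22, C[3] = 0xB2, C[4] = 0x7E

C[1]: E(K, 0x00) = 0x6A.
C[2]: E(K, 0xB8) = 0x22.
C[3]: E(K, 0x48) = 0xB2.
C[4]: E(K, 0x14) = 0x7E.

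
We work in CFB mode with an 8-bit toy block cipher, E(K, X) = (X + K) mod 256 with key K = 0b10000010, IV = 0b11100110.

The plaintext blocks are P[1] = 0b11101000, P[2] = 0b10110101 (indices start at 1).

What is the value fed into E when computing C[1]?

0b11100110

CFB encryption: C_i = P_i ⊕ E(K, C_{i−1}), with C_{0} = IV.
C[1]: E(K, 0b11100110) = 0b01101000; 0b11101000 ⊕ 0b01101000 = 0b10000000.
So the input to E for block [1] is 0b11100110.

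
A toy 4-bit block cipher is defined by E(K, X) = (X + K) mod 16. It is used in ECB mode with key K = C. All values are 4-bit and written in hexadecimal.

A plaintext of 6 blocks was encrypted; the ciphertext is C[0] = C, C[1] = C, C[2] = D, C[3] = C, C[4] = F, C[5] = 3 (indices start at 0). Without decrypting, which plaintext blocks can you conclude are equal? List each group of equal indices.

ECB encrypts each block independently with the same key, so equal ciphertext blocks imply equal plaintext blocks.
C[0] = C[1] = C[3] = C, so P[0] = P[1] = P[3].

P[0] = P[1] = P[3]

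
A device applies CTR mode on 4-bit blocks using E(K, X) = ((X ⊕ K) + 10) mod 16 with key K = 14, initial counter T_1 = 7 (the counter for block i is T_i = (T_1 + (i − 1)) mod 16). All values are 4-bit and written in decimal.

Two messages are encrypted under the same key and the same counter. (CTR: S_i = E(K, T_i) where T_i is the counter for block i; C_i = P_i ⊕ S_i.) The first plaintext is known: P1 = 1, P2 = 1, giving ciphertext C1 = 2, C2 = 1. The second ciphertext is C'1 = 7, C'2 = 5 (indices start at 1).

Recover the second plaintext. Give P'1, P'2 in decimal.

In CTR with a reused counter, both messages share the same keystream S_i, so C_i ⊕ C'_i = P_i ⊕ P'_i and thus P'_i = P_i ⊕ C_i ⊕ C'_i.
P'1: 1 ⊕ 2 ⊕ 7 = 4.
P'2: 1 ⊕ 1 ⊕ 5 = 5.

P'1 = 4, P'2 = 5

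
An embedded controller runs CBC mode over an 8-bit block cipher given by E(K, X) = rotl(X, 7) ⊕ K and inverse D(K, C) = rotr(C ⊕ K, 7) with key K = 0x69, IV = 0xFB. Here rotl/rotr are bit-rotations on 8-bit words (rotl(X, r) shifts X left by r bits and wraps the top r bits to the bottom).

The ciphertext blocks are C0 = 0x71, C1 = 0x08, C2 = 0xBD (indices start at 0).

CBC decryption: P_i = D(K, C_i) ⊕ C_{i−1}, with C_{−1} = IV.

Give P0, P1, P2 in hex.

P0 = 0xCB, P1 = 0xB3, P2 = 0xA1

P0: D(K, 0x71) = 0x30; 0x30 ⊕ 0xFB = 0xCB.
P1: D(K, 0x08) = 0xC2; 0xC2 ⊕ 0x71 = 0xB3.
P2: D(K, 0xBD) = 0xA9; 0xA9 ⊕ 0x08 = 0xA1.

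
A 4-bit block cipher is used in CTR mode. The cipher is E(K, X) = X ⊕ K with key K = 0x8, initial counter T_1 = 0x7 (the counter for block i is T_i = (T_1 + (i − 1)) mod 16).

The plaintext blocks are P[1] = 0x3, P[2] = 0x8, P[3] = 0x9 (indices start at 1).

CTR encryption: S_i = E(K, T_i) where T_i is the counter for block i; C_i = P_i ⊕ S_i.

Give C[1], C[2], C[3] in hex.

C[1] = 0xC, C[2] = 0x8, C[3] = 0x8

C[1]: T = 0x7, S = E(K, T) = 0xF; 0x3 ⊕ 0xF = 0xC.
C[2]: T = 0x8, S = E(K, T) = 0x0; 0x8 ⊕ 0x0 = 0x8.
C[3]: T = 0x9, S = E(K, T) = 0x1; 0x9 ⊕ 0x1 = 0x8.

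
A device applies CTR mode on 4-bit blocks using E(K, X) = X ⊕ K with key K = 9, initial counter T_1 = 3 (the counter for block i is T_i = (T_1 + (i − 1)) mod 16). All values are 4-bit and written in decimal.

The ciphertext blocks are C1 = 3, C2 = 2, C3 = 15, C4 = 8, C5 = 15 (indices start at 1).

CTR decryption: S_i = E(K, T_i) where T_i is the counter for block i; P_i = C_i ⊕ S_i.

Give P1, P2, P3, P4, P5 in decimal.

P1 = 9, P2 = 15, P3 = 3, P4 = 7, P5 = 1

P1: T = 3, S = E(K, T) = 10; 3 ⊕ 10 = 9.
P2: T = 4, S = E(K, T) = 13; 2 ⊕ 13 = 15.
P3: T = 5, S = E(K, T) = 12; 15 ⊕ 12 = 3.
P4: T = 6, S = E(K, T) = 15; 8 ⊕ 15 = 7.
P5: T = 7, S = E(K, T) = 14; 15 ⊕ 14 = 1.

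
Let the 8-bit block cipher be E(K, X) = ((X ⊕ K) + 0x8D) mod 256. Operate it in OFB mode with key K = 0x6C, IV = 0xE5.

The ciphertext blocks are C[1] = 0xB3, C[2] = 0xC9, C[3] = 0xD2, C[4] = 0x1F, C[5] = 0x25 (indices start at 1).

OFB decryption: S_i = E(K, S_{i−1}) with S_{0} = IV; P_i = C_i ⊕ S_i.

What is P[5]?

P[1]: S = E(K, 0xE5) = 0x16; 0xB3 ⊕ 0x16 = 0xA5.
P[2]: S = E(K, 0x16) = 0x07; 0xC9 ⊕ 0x07 = 0xCE.
P[3]: S = E(K, 0x07) = 0xF8; 0xD2 ⊕ 0xF8 = 0x2A.
P[4]: S = E(K, 0xF8) = 0x21; 0x1F ⊕ 0x21 = 0x3E.
P[5]: S = E(K, 0x21) = 0xDA; 0x25 ⊕ 0xDA = 0xFF.

P[5] = 0xFF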